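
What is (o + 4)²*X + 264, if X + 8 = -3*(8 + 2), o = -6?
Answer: 112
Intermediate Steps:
X = -38 (X = -8 - 3*(8 + 2) = -8 - 3*10 = -8 - 30 = -38)
(o + 4)²*X + 264 = (-6 + 4)²*(-38) + 264 = (-2)²*(-38) + 264 = 4*(-38) + 264 = -152 + 264 = 112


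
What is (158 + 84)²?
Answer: 58564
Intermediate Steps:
(158 + 84)² = 242² = 58564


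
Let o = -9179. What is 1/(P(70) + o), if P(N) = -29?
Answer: -1/9208 ≈ -0.00010860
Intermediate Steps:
1/(P(70) + o) = 1/(-29 - 9179) = 1/(-9208) = -1/9208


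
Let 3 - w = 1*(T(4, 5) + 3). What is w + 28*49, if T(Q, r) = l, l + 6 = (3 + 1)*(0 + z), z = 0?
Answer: 1378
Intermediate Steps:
l = -6 (l = -6 + (3 + 1)*(0 + 0) = -6 + 4*0 = -6 + 0 = -6)
T(Q, r) = -6
w = 6 (w = 3 - (-6 + 3) = 3 - (-3) = 3 - 1*(-3) = 3 + 3 = 6)
w + 28*49 = 6 + 28*49 = 6 + 1372 = 1378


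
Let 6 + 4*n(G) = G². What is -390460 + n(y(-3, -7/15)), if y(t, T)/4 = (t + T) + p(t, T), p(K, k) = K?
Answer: -175632403/450 ≈ -3.9029e+5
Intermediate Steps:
y(t, T) = 4*T + 8*t (y(t, T) = 4*((t + T) + t) = 4*((T + t) + t) = 4*(T + 2*t) = 4*T + 8*t)
n(G) = -3/2 + G²/4
-390460 + n(y(-3, -7/15)) = -390460 + (-3/2 + (4*(-7/15) + 8*(-3))²/4) = -390460 + (-3/2 + (4*(-7*1/15) - 24)²/4) = -390460 + (-3/2 + (4*(-7/15) - 24)²/4) = -390460 + (-3/2 + (-28/15 - 24)²/4) = -390460 + (-3/2 + (-388/15)²/4) = -390460 + (-3/2 + (¼)*(150544/225)) = -390460 + (-3/2 + 37636/225) = -390460 + 74597/450 = -175632403/450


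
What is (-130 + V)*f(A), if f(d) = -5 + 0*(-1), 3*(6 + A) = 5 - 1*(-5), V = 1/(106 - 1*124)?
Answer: 11705/18 ≈ 650.28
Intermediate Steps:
V = -1/18 (V = 1/(106 - 124) = 1/(-18) = -1/18 ≈ -0.055556)
A = -8/3 (A = -6 + (5 - 1*(-5))/3 = -6 + (5 + 5)/3 = -6 + (1/3)*10 = -6 + 10/3 = -8/3 ≈ -2.6667)
f(d) = -5 (f(d) = -5 + 0 = -5)
(-130 + V)*f(A) = (-130 - 1/18)*(-5) = -2341/18*(-5) = 11705/18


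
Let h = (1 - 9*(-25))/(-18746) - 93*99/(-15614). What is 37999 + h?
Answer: 5561239018807/146350022 ≈ 38000.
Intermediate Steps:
h = 84532829/146350022 (h = (1 + 225)*(-1/18746) - 9207*(-1/15614) = 226*(-1/18746) + 9207/15614 = -113/9373 + 9207/15614 = 84532829/146350022 ≈ 0.57761)
37999 + h = 37999 + 84532829/146350022 = 5561239018807/146350022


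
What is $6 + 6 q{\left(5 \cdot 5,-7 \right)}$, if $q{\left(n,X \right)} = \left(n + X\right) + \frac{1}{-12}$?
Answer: $\frac{227}{2} \approx 113.5$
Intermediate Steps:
$q{\left(n,X \right)} = - \frac{1}{12} + X + n$ ($q{\left(n,X \right)} = \left(X + n\right) - \frac{1}{12} = - \frac{1}{12} + X + n$)
$6 + 6 q{\left(5 \cdot 5,-7 \right)} = 6 + 6 \left(- \frac{1}{12} - 7 + 5 \cdot 5\right) = 6 + 6 \left(- \frac{1}{12} - 7 + 25\right) = 6 + 6 \cdot \frac{215}{12} = 6 + \frac{215}{2} = \frac{227}{2}$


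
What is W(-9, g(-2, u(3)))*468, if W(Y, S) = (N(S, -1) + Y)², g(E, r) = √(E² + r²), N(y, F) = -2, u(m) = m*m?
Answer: 56628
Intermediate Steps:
u(m) = m²
W(Y, S) = (-2 + Y)²
W(-9, g(-2, u(3)))*468 = (-2 - 9)²*468 = (-11)²*468 = 121*468 = 56628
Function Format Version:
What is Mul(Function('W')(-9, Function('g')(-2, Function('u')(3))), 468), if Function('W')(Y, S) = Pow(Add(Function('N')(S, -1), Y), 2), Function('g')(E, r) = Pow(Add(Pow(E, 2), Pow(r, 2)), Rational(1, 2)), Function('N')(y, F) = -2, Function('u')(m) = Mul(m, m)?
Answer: 56628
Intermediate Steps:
Function('u')(m) = Pow(m, 2)
Function('W')(Y, S) = Pow(Add(-2, Y), 2)
Mul(Function('W')(-9, Function('g')(-2, Function('u')(3))), 468) = Mul(Pow(Add(-2, -9), 2), 468) = Mul(Pow(-11, 2), 468) = Mul(121, 468) = 56628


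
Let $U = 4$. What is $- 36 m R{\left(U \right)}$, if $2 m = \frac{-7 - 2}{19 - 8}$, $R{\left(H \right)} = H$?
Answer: $\frac{648}{11} \approx 58.909$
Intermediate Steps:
$m = - \frac{9}{22}$ ($m = \frac{\left(-7 - 2\right) \frac{1}{19 - 8}}{2} = \frac{\left(-9\right) \frac{1}{11}}{2} = \frac{1}{2} \left(- \frac{9}{11}\right) = - \frac{9}{22} \approx -0.40909$)
$- 36 m R{\left(U \right)} = \left(-36\right) \left(- \frac{9}{22}\right) 4 = \frac{162}{11} \cdot 4 = \frac{648}{11}$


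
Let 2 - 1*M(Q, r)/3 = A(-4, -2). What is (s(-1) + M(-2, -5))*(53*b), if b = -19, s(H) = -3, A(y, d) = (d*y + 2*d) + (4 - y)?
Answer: 33231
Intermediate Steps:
A(y, d) = 4 - y + 2*d + d*y (A(y, d) = (2*d + d*y) + (4 - y) = 4 - y + 2*d + d*y)
M(Q, r) = -30 (M(Q, r) = 6 - 3*(4 - 1*(-4) + 2*(-2) - 2*(-4)) = 6 - 3*(4 + 4 - 4 + 8) = 6 - 3*12 = 6 - 36 = -30)
(s(-1) + M(-2, -5))*(53*b) = (-3 - 30)*(53*(-19)) = -33*(-1007) = 33231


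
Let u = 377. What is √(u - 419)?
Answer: I*√42 ≈ 6.4807*I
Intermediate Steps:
√(u - 419) = √(377 - 419) = √(-42) = I*√42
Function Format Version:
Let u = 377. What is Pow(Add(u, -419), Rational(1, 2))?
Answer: Mul(I, Pow(42, Rational(1, 2))) ≈ Mul(6.4807, I)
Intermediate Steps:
Pow(Add(u, -419), Rational(1, 2)) = Pow(Add(377, -419), Rational(1, 2)) = Pow(-42, Rational(1, 2)) = Mul(I, Pow(42, Rational(1, 2)))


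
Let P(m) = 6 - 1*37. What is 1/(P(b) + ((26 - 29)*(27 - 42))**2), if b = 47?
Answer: 1/1994 ≈ 0.00050150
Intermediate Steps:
P(m) = -31 (P(m) = 6 - 37 = -31)
1/(P(b) + ((26 - 29)*(27 - 42))**2) = 1/(-31 + ((26 - 29)*(27 - 42))**2) = 1/(-31 + (-3*(-15))**2) = 1/(-31 + 45**2) = 1/(-31 + 2025) = 1/1994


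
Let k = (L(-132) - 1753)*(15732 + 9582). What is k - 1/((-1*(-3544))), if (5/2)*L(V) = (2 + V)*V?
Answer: 458522202575/3544 ≈ 1.2938e+8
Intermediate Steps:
L(V) = 2*V*(2 + V)/5 (L(V) = 2*((2 + V)*V)/5 = 2*(V*(2 + V))/5 = 2*V*(2 + V)/5)
k = 129379854 (k = ((2/5)*(-132)*(2 - 132) - 1753)*(15732 + 9582) = ((2/5)*(-132)*(-130) - 1753)*25314 = (6864 - 1753)*25314 = 5111*25314 = 129379854)
k - 1/((-1*(-3544))) = 129379854 - 1/((-1*(-3544))) = 129379854 - 1/3544 = 458522202575/3544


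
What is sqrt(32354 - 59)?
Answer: sqrt(32295) ≈ 179.71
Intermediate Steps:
sqrt(32354 - 59) = sqrt(32295)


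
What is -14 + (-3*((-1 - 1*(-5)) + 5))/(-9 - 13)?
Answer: -281/22 ≈ -12.773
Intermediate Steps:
-14 + (-3*((-1 - 1*(-5)) + 5))/(-9 - 13) = -14 + (-3*((-1 + 5) + 5))/(-22) = -14 - (-3)*(4 + 5)/22 = -14 - (-3)*9/22 = -14 - 1/22*(-27) = -14 + 27/22 = -281/22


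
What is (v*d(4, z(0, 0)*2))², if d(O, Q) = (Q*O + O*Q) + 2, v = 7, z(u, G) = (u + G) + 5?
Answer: 329476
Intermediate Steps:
z(u, G) = 5 + G + u (z(u, G) = (G + u) + 5 = 5 + G + u)
d(O, Q) = 2 + 2*O*Q (d(O, Q) = (O*Q + O*Q) + 2 = 2*O*Q + 2 = 2 + 2*O*Q)
(v*d(4, z(0, 0)*2))² = (7*(2 + 2*4*((5 + 0 + 0)*2)))² = (7*(2 + 2*4*(5*2)))² = (7*(2 + 2*4*10))² = (7*(2 + 80))² = (7*82)² = 574² = 329476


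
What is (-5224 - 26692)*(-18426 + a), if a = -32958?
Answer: 1639971744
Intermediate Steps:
(-5224 - 26692)*(-18426 + a) = (-5224 - 26692)*(-18426 - 32958) = -31916*(-51384) = 1639971744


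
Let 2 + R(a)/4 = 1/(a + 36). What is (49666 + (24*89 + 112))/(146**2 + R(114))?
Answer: 1946775/799051 ≈ 2.4364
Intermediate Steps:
R(a) = -8 + 4/(36 + a) (R(a) = -8 + 4/(a + 36) = -8 + 4/(36 + a))
(49666 + (24*89 + 112))/(146**2 + R(114)) = (49666 + (24*89 + 112))/(146**2 + 4*(-71 - 2*114)/(36 + 114)) = (49666 + (2136 + 112))/(21316 + 4*(-71 - 228)/150) = (49666 + 2248)/(21316 + 4*(1/150)*(-299)) = 51914/(21316 - 598/75) = 51914/(1598102/75) = 51914*(75/1598102) = 1946775/799051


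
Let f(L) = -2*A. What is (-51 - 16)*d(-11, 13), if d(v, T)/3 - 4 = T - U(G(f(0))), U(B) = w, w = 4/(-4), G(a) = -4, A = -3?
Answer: -3618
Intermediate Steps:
f(L) = 6 (f(L) = -2*(-3) = 6)
w = -1 (w = 4*(-¼) = -1)
U(B) = -1
d(v, T) = 15 + 3*T (d(v, T) = 12 + 3*(T - 1*(-1)) = 12 + 3*(T + 1) = 12 + 3*(1 + T) = 12 + (3 + 3*T) = 15 + 3*T)
(-51 - 16)*d(-11, 13) = (-51 - 16)*(15 + 3*13) = -67*(15 + 39) = -67*54 = -3618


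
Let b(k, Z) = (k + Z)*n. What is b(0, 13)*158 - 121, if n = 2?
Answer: 3987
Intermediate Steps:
b(k, Z) = 2*Z + 2*k (b(k, Z) = (k + Z)*2 = (Z + k)*2 = 2*Z + 2*k)
b(0, 13)*158 - 121 = (2*13 + 2*0)*158 - 121 = (26 + 0)*158 - 121 = 26*158 - 121 = 4108 - 121 = 3987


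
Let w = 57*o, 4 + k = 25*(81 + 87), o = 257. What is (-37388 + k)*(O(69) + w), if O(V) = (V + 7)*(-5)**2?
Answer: -549294408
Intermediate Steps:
k = 4196 (k = -4 + 25*(81 + 87) = -4 + 25*168 = -4 + 4200 = 4196)
w = 14649 (w = 57*257 = 14649)
O(V) = 175 + 25*V (O(V) = (7 + V)*25 = 175 + 25*V)
(-37388 + k)*(O(69) + w) = (-37388 + 4196)*((175 + 25*69) + 14649) = -33192*((175 + 1725) + 14649) = -33192*(1900 + 14649) = -33192*16549 = -549294408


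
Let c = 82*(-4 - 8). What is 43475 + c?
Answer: 42491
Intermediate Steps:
c = -984 (c = 82*(-12) = -984)
43475 + c = 43475 - 984 = 42491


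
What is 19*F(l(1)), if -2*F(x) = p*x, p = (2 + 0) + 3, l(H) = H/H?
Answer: -95/2 ≈ -47.500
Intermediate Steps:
l(H) = 1
p = 5 (p = 2 + 3 = 5)
F(x) = -5*x/2
19*F(l(1)) = 19*(-5/2*1) = 19*(-5/2) = -95/2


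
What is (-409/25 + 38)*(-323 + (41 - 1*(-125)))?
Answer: -84937/25 ≈ -3397.5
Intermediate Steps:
(-409/25 + 38)*(-323 + (41 - 1*(-125))) = (-409*1/25 + 38)*(-323 + (41 + 125)) = (-409/25 + 38)*(-323 + 166) = (541/25)*(-157) = -84937/25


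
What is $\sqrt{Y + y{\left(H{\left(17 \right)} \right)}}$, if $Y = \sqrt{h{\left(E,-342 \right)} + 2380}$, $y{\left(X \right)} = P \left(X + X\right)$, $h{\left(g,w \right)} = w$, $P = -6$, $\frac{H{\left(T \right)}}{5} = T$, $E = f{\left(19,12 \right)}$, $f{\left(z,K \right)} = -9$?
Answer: $\sqrt{-1020 + \sqrt{2038}} \approx 31.223 i$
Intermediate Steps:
$E = -9$
$H{\left(T \right)} = 5 T$
$y{\left(X \right)} = - 12 X$ ($y{\left(X \right)} = - 6 \left(X + X\right) = - 6 \cdot 2 X = - 12 X$)
$Y = \sqrt{2038}$ ($Y = \sqrt{-342 + 2380} = \sqrt{2038} \approx 45.144$)
$\sqrt{Y + y{\left(H{\left(17 \right)} \right)}} = \sqrt{\sqrt{2038} - 12 \cdot 5 \cdot 17} = \sqrt{\sqrt{2038} - 1020} = \sqrt{-1020 + \sqrt{2038}}$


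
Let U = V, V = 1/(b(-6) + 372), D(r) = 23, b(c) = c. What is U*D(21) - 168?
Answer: -61465/366 ≈ -167.94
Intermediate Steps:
V = 1/366 (V = 1/(-6 + 372) = 1/366 ≈ 0.0027322)
U = 1/366 ≈ 0.0027322
U*D(21) - 168 = (1/366)*23 - 168 = 23/366 - 168 = -61465/366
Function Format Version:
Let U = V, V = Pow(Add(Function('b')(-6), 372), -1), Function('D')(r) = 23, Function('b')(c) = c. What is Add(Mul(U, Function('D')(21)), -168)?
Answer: Rational(-61465, 366) ≈ -167.94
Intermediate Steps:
V = Rational(1, 366) (V = Pow(Add(-6, 372), -1) = Pow(366, -1) = Rational(1, 366) ≈ 0.0027322)
U = Rational(1, 366) ≈ 0.0027322
Add(Mul(U, Function('D')(21)), -168) = Add(Mul(Rational(1, 366), 23), -168) = Add(Rational(23, 366), -168) = Rational(-61465, 366)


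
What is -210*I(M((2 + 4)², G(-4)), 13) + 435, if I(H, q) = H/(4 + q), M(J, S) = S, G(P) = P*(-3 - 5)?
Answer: 675/17 ≈ 39.706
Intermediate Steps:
G(P) = -8*P (G(P) = P*(-8) = -8*P)
-210*I(M((2 + 4)², G(-4)), 13) + 435 = -210*(-8*(-4))/(4 + 13) + 435 = -6720/17 + 435 = 675/17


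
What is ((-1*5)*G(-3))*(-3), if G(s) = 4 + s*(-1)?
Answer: 105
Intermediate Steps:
G(s) = 4 - s
((-1*5)*G(-3))*(-3) = ((-1*5)*(4 - 1*(-3)))*(-3) = -5*(4 + 3)*(-3) = -5*7*(-3) = -35*(-3) = 105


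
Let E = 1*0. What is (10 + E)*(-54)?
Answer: -540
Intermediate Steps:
E = 0
(10 + E)*(-54) = (10 + 0)*(-54) = 10*(-54) = -540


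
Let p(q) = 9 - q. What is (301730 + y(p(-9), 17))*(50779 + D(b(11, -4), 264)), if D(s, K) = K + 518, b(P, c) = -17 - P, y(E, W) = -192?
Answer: 15547600818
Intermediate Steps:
D(s, K) = 518 + K
(301730 + y(p(-9), 17))*(50779 + D(b(11, -4), 264)) = (301730 - 192)*(50779 + (518 + 264)) = 301538*(50779 + 782) = 301538*51561 = 15547600818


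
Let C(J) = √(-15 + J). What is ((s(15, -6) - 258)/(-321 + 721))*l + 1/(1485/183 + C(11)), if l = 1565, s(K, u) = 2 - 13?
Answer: -21881142473/20792720 - 7442*I/259909 ≈ -1052.3 - 0.028633*I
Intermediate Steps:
s(K, u) = -11
((s(15, -6) - 258)/(-321 + 721))*l + 1/(1485/183 + C(11)) = ((-11 - 258)/(-321 + 721))*1565 + 1/(1485/183 + √(-15 + 11)) = -269/400*1565 + 1/(1485*(1/183) + √(-4)) = -269*1/400*1565 + 1/(495/61 + 2*I) = -269/400*1565 + 3721*(495/61 - 2*I)/259909 = -84197/80 + 3721*(495/61 - 2*I)/259909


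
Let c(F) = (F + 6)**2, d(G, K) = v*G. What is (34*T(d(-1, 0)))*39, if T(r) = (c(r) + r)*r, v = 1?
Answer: -31824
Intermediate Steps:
d(G, K) = G (d(G, K) = 1*G = G)
c(F) = (6 + F)**2
T(r) = r*(r + (6 + r)**2) (T(r) = ((6 + r)**2 + r)*r = (r + (6 + r)**2)*r = r*(r + (6 + r)**2))
(34*T(d(-1, 0)))*39 = (34*(-(-1 + (6 - 1)**2)))*39 = (34*(-(-1 + 5**2)))*39 = (34*(-(-1 + 25)))*39 = (34*(-1*24))*39 = (34*(-24))*39 = -816*39 = -31824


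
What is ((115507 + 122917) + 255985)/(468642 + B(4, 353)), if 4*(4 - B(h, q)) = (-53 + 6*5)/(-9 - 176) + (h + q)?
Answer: 30488555/28894331 ≈ 1.0552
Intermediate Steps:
B(h, q) = 2937/740 - h/4 - q/4 (B(h, q) = 4 - ((-53 + 6*5)/(-9 - 176) + (h + q))/4 = 4 - ((-53 + 30)/(-185) + (h + q))/4 = 4 - (-23*(-1/185) + (h + q))/4 = 4 - (23/185 + (h + q))/4 = 4 - (23/185 + h + q)/4 = 4 + (-23/740 - h/4 - q/4) = 2937/740 - h/4 - q/4)
((115507 + 122917) + 255985)/(468642 + B(4, 353)) = ((115507 + 122917) + 255985)/(468642 + (2937/740 - ¼*4 - ¼*353)) = (238424 + 255985)/(468642 + (2937/740 - 1 - 353/4)) = 494409/(468642 - 15777/185) = 494409/(86682993/185) = 494409*(185/86682993) = 30488555/28894331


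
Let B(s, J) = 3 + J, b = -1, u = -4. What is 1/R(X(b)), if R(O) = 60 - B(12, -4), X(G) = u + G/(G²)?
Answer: 1/61 ≈ 0.016393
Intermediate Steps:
X(G) = -4 + 1/G (X(G) = -4 + G/(G²) = -4 + G/G² = -4 + 1/G)
R(O) = 61 (R(O) = 60 - (3 - 4) = 60 - 1*(-1) = 60 + 1 = 61)
1/R(X(b)) = 1/61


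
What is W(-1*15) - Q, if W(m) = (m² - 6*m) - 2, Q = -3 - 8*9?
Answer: 388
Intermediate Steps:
Q = -75 (Q = -3 - 72 = -75)
W(m) = -2 + m² - 6*m
W(-1*15) - Q = (-2 + (-1*15)² - (-6)*15) - 1*(-75) = (-2 + (-15)² - 6*(-15)) + 75 = (-2 + 225 + 90) + 75 = 313 + 75 = 388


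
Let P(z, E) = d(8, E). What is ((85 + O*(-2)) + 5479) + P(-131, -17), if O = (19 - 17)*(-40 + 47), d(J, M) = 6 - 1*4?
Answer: 5538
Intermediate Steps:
d(J, M) = 2 (d(J, M) = 6 - 4 = 2)
P(z, E) = 2
O = 14 (O = 2*7 = 14)
((85 + O*(-2)) + 5479) + P(-131, -17) = ((85 + 14*(-2)) + 5479) + 2 = ((85 - 28) + 5479) + 2 = (57 + 5479) + 2 = 5536 + 2 = 5538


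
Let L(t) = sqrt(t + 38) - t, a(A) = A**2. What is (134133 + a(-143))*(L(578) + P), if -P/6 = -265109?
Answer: 245797128232 + 309164*sqrt(154) ≈ 2.4580e+11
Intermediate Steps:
P = 1590654 (P = -6*(-265109) = 1590654)
L(t) = sqrt(38 + t) - t
(134133 + a(-143))*(L(578) + P) = (134133 + (-143)**2)*((sqrt(38 + 578) - 1*578) + 1590654) = (134133 + 20449)*((sqrt(616) - 578) + 1590654) = 154582*((2*sqrt(154) - 578) + 1590654) = 154582*((-578 + 2*sqrt(154)) + 1590654) = 154582*(1590076 + 2*sqrt(154)) = 245797128232 + 309164*sqrt(154)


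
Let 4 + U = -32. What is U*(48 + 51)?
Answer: -3564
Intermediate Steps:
U = -36 (U = -4 - 32 = -36)
U*(48 + 51) = -36*(48 + 51) = -36*99 = -3564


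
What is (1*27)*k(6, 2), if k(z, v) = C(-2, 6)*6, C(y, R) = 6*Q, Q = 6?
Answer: 5832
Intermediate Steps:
C(y, R) = 36 (C(y, R) = 6*6 = 36)
k(z, v) = 216 (k(z, v) = 36*6 = 216)
(1*27)*k(6, 2) = (1*27)*216 = 27*216 = 5832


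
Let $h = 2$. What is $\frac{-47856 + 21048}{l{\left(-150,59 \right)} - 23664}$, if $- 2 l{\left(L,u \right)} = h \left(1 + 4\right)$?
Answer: $\frac{26808}{23669} \approx 1.1326$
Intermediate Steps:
$l{\left(L,u \right)} = -5$ ($l{\left(L,u \right)} = - \frac{2 \left(1 + 4\right)}{2} = - \frac{2 \cdot 5}{2} = \left(- \frac{1}{2}\right) 10 = -5$)
$\frac{-47856 + 21048}{l{\left(-150,59 \right)} - 23664} = \frac{-47856 + 21048}{-5 - 23664} = - \frac{26808}{-23669} = \left(-26808\right) \left(- \frac{1}{23669}\right) = \frac{26808}{23669}$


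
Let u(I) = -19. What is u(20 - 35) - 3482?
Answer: -3501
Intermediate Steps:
u(20 - 35) - 3482 = -19 - 3482 = -3501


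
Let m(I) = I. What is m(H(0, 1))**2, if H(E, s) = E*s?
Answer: 0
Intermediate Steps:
m(H(0, 1))**2 = (0*1)**2 = 0**2 = 0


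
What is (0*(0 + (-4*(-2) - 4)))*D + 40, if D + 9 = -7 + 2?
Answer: 40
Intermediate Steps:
D = -14 (D = -9 + (-7 + 2) = -9 - 5 = -14)
(0*(0 + (-4*(-2) - 4)))*D + 40 = (0*(0 + (-4*(-2) - 4)))*(-14) + 40 = (0*(0 + (8 - 4)))*(-14) + 40 = (0*(0 + 4))*(-14) + 40 = (0*4)*(-14) + 40 = 0*(-14) + 40 = 0 + 40 = 40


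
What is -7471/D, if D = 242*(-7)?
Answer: 7471/1694 ≈ 4.4103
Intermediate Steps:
D = -1694
-7471/D = -7471/(-1694) = -7471*(-1/1694) = 7471/1694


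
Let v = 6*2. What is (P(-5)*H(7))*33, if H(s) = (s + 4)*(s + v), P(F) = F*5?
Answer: -172425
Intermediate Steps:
P(F) = 5*F
v = 12
H(s) = (4 + s)*(12 + s) (H(s) = (s + 4)*(s + 12) = (4 + s)*(12 + s))
(P(-5)*H(7))*33 = ((5*(-5))*(48 + 7**2 + 16*7))*33 = -25*(48 + 49 + 112)*33 = -25*209*33 = -5225*33 = -172425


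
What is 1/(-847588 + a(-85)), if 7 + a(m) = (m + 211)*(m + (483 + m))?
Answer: -1/808157 ≈ -1.2374e-6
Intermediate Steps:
a(m) = -7 + (211 + m)*(483 + 2*m) (a(m) = -7 + (m + 211)*(m + (483 + m)) = -7 + (211 + m)*(483 + 2*m))
1/(-847588 + a(-85)) = 1/(-847588 + (101906 + 2*(-85)**2 + 905*(-85))) = 1/(-847588 + (101906 + 2*7225 - 76925)) = 1/(-847588 + (101906 + 14450 - 76925)) = 1/(-847588 + 39431) = 1/(-808157) = -1/808157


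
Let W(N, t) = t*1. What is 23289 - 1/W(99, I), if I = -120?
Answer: 2794681/120 ≈ 23289.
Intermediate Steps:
W(N, t) = t
23289 - 1/W(99, I) = 23289 - 1/(-120) = 23289 - 1*(-1/120) = 23289 + 1/120 = 2794681/120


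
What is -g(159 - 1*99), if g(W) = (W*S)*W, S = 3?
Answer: -10800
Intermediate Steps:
g(W) = 3*W² (g(W) = (W*3)*W = (3*W)*W = 3*W²)
-g(159 - 1*99) = -3*(159 - 1*99)² = -3*(159 - 99)² = -3*60² = -3*3600 = -1*10800 = -10800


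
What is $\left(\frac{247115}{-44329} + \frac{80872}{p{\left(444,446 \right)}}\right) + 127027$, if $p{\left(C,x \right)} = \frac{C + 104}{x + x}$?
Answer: $\frac{1570859789240}{6073073} \approx 2.5866 \cdot 10^{5}$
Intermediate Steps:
$p{\left(C,x \right)} = \frac{104 + C}{2 x}$
$\left(\frac{247115}{-44329} + \frac{80872}{p{\left(444,446 \right)}}\right) + 127027 = \left(\frac{247115}{-44329} + \frac{80872}{\frac{1}{2} \cdot \frac{1}{446} \left(104 + 444\right)}\right) + 127027 = \left(247115 \left(- \frac{1}{44329}\right) + \frac{80872}{\frac{1}{2} \cdot \frac{1}{446} \cdot 548}\right) + 127027 = \left(- \frac{247115}{44329} + \frac{80872}{\frac{137}{223}}\right) + 127027 = \left(- \frac{247115}{44329} + 80872 \cdot \frac{223}{137}\right) + 127027 = \left(- \frac{247115}{44329} + \frac{18034456}{137}\right) + 127027 = \frac{799415545269}{6073073} + 127027 = \frac{1570859789240}{6073073}$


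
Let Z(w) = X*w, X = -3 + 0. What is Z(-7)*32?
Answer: 672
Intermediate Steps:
X = -3
Z(w) = -3*w
Z(-7)*32 = -3*(-7)*32 = 21*32 = 672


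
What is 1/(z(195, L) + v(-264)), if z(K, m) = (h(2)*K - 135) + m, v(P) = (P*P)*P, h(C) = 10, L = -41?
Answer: -1/18397970 ≈ -5.4354e-8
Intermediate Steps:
v(P) = P³ (v(P) = P²*P = P³)
z(K, m) = -135 + m + 10*K (z(K, m) = (10*K - 135) + m = (-135 + 10*K) + m = -135 + m + 10*K)
1/(z(195, L) + v(-264)) = 1/((-135 - 41 + 10*195) + (-264)³) = 1/((-135 - 41 + 1950) - 18399744) = 1/(1774 - 18399744) = 1/(-18397970) = -1/18397970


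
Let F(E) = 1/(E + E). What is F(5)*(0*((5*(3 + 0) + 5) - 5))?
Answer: 0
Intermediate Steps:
F(E) = 1/(2*E)
F(5)*(0*((5*(3 + 0) + 5) - 5)) = ((½)/5)*(0*((5*(3 + 0) + 5) - 5)) = ((½)*(⅕))*(0*((5*3 + 5) - 5)) = (0*((15 + 5) - 5))/10 = (0*(20 - 5))/10 = (0*15)/10 = (⅒)*0 = 0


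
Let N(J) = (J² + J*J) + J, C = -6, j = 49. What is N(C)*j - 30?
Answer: 3204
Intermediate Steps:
N(J) = J + 2*J² (N(J) = (J² + J²) + J = 2*J² + J = J + 2*J²)
N(C)*j - 30 = -6*(1 + 2*(-6))*49 - 30 = -6*(1 - 12)*49 - 30 = -6*(-11)*49 - 30 = 66*49 - 30 = 3234 - 30 = 3204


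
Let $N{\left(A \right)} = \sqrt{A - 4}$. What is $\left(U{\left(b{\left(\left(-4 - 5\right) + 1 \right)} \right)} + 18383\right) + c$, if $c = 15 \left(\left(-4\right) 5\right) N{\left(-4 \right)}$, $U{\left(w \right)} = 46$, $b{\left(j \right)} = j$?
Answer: $18429 - 600 i \sqrt{2} \approx 18429.0 - 848.53 i$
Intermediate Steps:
$N{\left(A \right)} = \sqrt{-4 + A}$
$c = - 600 i \sqrt{2}$ ($c = 15 \left(\left(-4\right) 5\right) \sqrt{-4 - 4} = 15 \left(-20\right) \sqrt{-8} = - 300 \cdot 2 i \sqrt{2} = - 600 i \sqrt{2} \approx - 848.53 i$)
$\left(U{\left(b{\left(\left(-4 - 5\right) + 1 \right)} \right)} + 18383\right) + c = \left(46 + 18383\right) - 600 i \sqrt{2} = 18429 - 600 i \sqrt{2}$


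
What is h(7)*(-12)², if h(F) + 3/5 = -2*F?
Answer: -10512/5 ≈ -2102.4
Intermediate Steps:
h(F) = -⅗ - 2*F
h(7)*(-12)² = (-⅗ - 2*7)*(-12)² = (-⅗ - 14)*144 = -73/5*144 = -10512/5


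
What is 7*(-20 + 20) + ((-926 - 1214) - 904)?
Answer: -3044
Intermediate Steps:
7*(-20 + 20) + ((-926 - 1214) - 904) = 7*0 + (-2140 - 904) = 0 - 3044 = -3044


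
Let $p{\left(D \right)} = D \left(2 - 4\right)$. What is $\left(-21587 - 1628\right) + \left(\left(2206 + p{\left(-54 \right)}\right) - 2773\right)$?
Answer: $-23674$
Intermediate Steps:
$p{\left(D \right)} = - 2 D$ ($p{\left(D \right)} = D \left(-2\right) = - 2 D$)
$\left(-21587 - 1628\right) + \left(\left(2206 + p{\left(-54 \right)}\right) - 2773\right) = \left(-21587 - 1628\right) + \left(\left(2206 - -108\right) - 2773\right) = -23215 + \left(\left(2206 + 108\right) - 2773\right) = -23215 + \left(2314 - 2773\right) = -23215 - 459 = -23674$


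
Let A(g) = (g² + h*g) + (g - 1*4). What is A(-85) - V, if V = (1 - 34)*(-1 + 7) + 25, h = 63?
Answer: 1954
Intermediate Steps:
A(g) = -4 + g² + 64*g (A(g) = (g² + 63*g) + (g - 1*4) = (g² + 63*g) + (g - 4) = (g² + 63*g) + (-4 + g) = -4 + g² + 64*g)
V = -173 (V = -33*6 + 25 = -198 + 25 = -173)
A(-85) - V = (-4 + (-85)² + 64*(-85)) - 1*(-173) = (-4 + 7225 - 5440) + 173 = 1781 + 173 = 1954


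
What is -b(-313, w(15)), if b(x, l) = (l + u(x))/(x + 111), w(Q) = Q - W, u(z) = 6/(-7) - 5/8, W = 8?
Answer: 309/11312 ≈ 0.027316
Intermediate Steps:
u(z) = -83/56 (u(z) = 6*(-⅐) - 5*⅛ = -6/7 - 5/8 = -83/56)
w(Q) = -8 + Q (w(Q) = Q - 1*8 = Q - 8 = -8 + Q)
b(x, l) = (-83/56 + l)/(111 + x) (b(x, l) = (l - 83/56)/(x + 111) = (-83/56 + l)/(111 + x))
-b(-313, w(15)) = -(-83/56 + (-8 + 15))/(111 - 313) = -(-83/56 + 7)/(-202) = -(-1)*309/(202*56) = -1*(-309/11312) = 309/11312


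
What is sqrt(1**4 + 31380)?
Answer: sqrt(31381) ≈ 177.15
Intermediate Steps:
sqrt(1**4 + 31380) = sqrt(1 + 31380) = sqrt(31381)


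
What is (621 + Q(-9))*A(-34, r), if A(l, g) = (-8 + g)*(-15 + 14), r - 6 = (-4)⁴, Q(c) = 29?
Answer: -165100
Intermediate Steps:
r = 262 (r = 6 + (-4)⁴ = 6 + 256 = 262)
A(l, g) = 8 - g (A(l, g) = (-8 + g)*(-1) = 8 - g)
(621 + Q(-9))*A(-34, r) = (621 + 29)*(8 - 1*262) = 650*(8 - 262) = 650*(-254) = -165100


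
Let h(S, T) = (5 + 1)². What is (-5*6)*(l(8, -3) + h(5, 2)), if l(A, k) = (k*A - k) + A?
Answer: -690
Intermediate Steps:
h(S, T) = 36 (h(S, T) = 6² = 36)
l(A, k) = A - k + A*k (l(A, k) = (A*k - k) + A = (-k + A*k) + A = A - k + A*k)
(-5*6)*(l(8, -3) + h(5, 2)) = (-5*6)*((8 - 1*(-3) + 8*(-3)) + 36) = -30*((8 + 3 - 24) + 36) = -30*(-13 + 36) = -30*23 = -690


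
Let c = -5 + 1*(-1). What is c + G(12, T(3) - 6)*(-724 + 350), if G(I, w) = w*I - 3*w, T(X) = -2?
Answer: 26922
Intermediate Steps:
G(I, w) = -3*w + I*w (G(I, w) = I*w - 3*w = -3*w + I*w)
c = -6 (c = -5 - 1 = -6)
c + G(12, T(3) - 6)*(-724 + 350) = -6 + ((-2 - 6)*(-3 + 12))*(-724 + 350) = -6 - 8*9*(-374) = -6 - 72*(-374) = -6 + 26928 = 26922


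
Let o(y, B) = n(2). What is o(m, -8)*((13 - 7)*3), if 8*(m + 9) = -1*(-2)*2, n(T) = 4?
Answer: 72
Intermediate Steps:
m = -17/2 (m = -9 + (-1*(-2)*2)/8 = -9 + (2*2)/8 = -9 + (⅛)*4 = -9 + ½ = -17/2 ≈ -8.5000)
o(y, B) = 4
o(m, -8)*((13 - 7)*3) = 4*((13 - 7)*3) = 4*(6*3) = 4*18 = 72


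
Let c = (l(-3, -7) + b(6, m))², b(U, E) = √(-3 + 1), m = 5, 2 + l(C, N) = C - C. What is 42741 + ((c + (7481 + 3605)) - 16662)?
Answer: 37167 - 4*I*√2 ≈ 37167.0 - 5.6569*I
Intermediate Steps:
l(C, N) = -2 (l(C, N) = -2 + (C - C) = -2 + 0 = -2)
b(U, E) = I*√2 (b(U, E) = √(-2) = I*√2)
c = (-2 + I*√2)² ≈ 2.0 - 5.6569*I
42741 + ((c + (7481 + 3605)) - 16662) = 42741 + (((2 - I*√2)² + (7481 + 3605)) - 16662) = 42741 + (((2 - I*√2)² + 11086) - 16662) = 42741 + ((11086 + (2 - I*√2)²) - 16662) = 42741 + (-5576 + (2 - I*√2)²) = 37165 + (2 - I*√2)²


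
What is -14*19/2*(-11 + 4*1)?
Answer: 931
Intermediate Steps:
-14*19/2*(-11 + 4*1) = -14*19*(1/2)*(-11 + 4) = -133*(-7) = -14*(-133/2) = 931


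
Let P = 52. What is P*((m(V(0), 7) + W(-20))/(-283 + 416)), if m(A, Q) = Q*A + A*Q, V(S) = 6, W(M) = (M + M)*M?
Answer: 45968/133 ≈ 345.62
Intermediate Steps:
W(M) = 2*M**2 (W(M) = (2*M)*M = 2*M**2)
m(A, Q) = 2*A*Q (m(A, Q) = A*Q + A*Q = 2*A*Q)
P*((m(V(0), 7) + W(-20))/(-283 + 416)) = 52*((2*6*7 + 2*(-20)**2)/(-283 + 416)) = 52*((84 + 2*400)/133) = 52*((84 + 800)*(1/133)) = 52*(884*(1/133)) = 52*(884/133) = 45968/133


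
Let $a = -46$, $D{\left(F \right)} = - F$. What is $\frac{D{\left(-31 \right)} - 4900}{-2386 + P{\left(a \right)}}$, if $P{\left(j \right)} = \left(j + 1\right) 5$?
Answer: $\frac{4869}{2611} \approx 1.8648$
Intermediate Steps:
$P{\left(j \right)} = 5 + 5 j$ ($P{\left(j \right)} = \left(1 + j\right) 5 = 5 + 5 j$)
$\frac{D{\left(-31 \right)} - 4900}{-2386 + P{\left(a \right)}} = \frac{\left(-1\right) \left(-31\right) - 4900}{-2386 + \left(5 + 5 \left(-46\right)\right)} = \frac{31 - 4900}{-2386 + \left(5 - 230\right)} = - \frac{4869}{-2386 - 225} = - \frac{4869}{-2611} = \left(-4869\right) \left(- \frac{1}{2611}\right) = \frac{4869}{2611}$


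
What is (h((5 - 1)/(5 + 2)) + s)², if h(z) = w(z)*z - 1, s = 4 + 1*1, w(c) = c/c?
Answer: 1024/49 ≈ 20.898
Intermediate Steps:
w(c) = 1
s = 5 (s = 4 + 1 = 5)
h(z) = -1 + z (h(z) = 1*z - 1 = z - 1 = -1 + z)
(h((5 - 1)/(5 + 2)) + s)² = ((-1 + (5 - 1)/(5 + 2)) + 5)² = ((-1 + 4/7) + 5)² = (-3/7 + 5)² = (32/7)² = 1024/49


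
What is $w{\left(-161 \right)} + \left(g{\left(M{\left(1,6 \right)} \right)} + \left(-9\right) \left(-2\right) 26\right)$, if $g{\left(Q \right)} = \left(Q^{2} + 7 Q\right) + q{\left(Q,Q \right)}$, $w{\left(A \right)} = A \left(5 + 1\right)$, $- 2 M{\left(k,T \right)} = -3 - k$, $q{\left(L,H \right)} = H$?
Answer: $-478$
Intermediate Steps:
$M{\left(k,T \right)} = \frac{3}{2} + \frac{k}{2}$ ($M{\left(k,T \right)} = - \frac{-3 - k}{2} = \frac{3}{2} + \frac{k}{2}$)
$w{\left(A \right)} = 6 A$ ($w{\left(A \right)} = A 6 = 6 A$)
$g{\left(Q \right)} = Q^{2} + 8 Q$ ($g{\left(Q \right)} = \left(Q^{2} + 7 Q\right) + Q = Q^{2} + 8 Q$)
$w{\left(-161 \right)} + \left(g{\left(M{\left(1,6 \right)} \right)} + \left(-9\right) \left(-2\right) 26\right) = 6 \left(-161\right) + \left(\left(\frac{3}{2} + \frac{1}{2} \cdot 1\right) \left(8 + \left(\frac{3}{2} + \frac{1}{2} \cdot 1\right)\right) + \left(-9\right) \left(-2\right) 26\right) = -966 + \left(\left(\frac{3}{2} + \frac{1}{2}\right) \left(8 + \left(\frac{3}{2} + \frac{1}{2}\right)\right) + 18 \cdot 26\right) = -966 + \left(2 \left(8 + 2\right) + 468\right) = -966 + \left(2 \cdot 10 + 468\right) = -966 + \left(20 + 468\right) = -966 + 488 = -478$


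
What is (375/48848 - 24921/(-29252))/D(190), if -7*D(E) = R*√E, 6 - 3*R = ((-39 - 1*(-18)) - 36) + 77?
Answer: 12975111*√190/1911910720 ≈ 0.093545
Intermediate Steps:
R = -14/3 (R = 2 - (((-39 - 1*(-18)) - 36) + 77)/3 = 2 - (((-39 + 18) - 36) + 77)/3 = 2 - ((-21 - 36) + 77)/3 = 2 - (-57 + 77)/3 = 2 - ⅓*20 = 2 - 20/3 = -14/3 ≈ -4.6667)
D(E) = 2*√E/3 (D(E) = -(-2)*√E/3 = 2*√E/3)
(375/48848 - 24921/(-29252))/D(190) = (375/48848 - 24921/(-29252))/((2*√190/3)) = (375*(1/48848) - 24921*(-1/29252))*(3*√190/380) = (375/48848 + 351/412)*(3*√190/380) = 4325037*(3*√190/380)/5031344 = 12975111*√190/1911910720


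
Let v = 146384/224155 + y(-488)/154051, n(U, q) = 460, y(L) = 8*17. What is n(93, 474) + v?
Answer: 125251810732/271900015 ≈ 460.65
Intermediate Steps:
y(L) = 136
v = 177803832/271900015 (v = 146384/224155 + 136/154051 = 177803832/271900015 ≈ 0.65393)
n(93, 474) + v = 460 + 177803832/271900015 = 125251810732/271900015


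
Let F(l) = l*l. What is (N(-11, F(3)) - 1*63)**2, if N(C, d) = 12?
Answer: 2601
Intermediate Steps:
F(l) = l**2
(N(-11, F(3)) - 1*63)**2 = (12 - 1*63)**2 = (12 - 63)**2 = (-51)**2 = 2601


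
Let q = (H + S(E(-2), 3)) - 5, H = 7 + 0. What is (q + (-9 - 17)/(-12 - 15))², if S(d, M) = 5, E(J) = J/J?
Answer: 46225/729 ≈ 63.409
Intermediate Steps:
E(J) = 1
H = 7
q = 7 (q = (7 + 5) - 5 = 12 - 5 = 7)
(q + (-9 - 17)/(-12 - 15))² = (7 + (-9 - 17)/(-12 - 15))² = (7 - 26/(-27))² = (7 - 26*(-1/27))² = (7 + 26/27)² = (215/27)² = 46225/729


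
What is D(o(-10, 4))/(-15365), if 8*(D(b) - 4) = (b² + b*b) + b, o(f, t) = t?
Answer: -17/30730 ≈ -0.00055321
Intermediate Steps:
D(b) = 4 + b²/4 + b/8 (D(b) = 4 + ((b² + b*b) + b)/8 = 4 + ((b² + b²) + b)/8 = 4 + (2*b² + b)/8 = 4 + (b + 2*b²)/8 = 4 + (b²/4 + b/8) = 4 + b²/4 + b/8)
D(o(-10, 4))/(-15365) = (4 + (¼)*4² + (⅛)*4)/(-15365) = (4 + (¼)*16 + ½)*(-1/15365) = (4 + 4 + ½)*(-1/15365) = (17/2)*(-1/15365) = -17/30730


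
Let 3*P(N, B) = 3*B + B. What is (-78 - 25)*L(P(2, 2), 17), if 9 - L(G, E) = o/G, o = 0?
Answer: -927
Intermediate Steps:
P(N, B) = 4*B/3 (P(N, B) = (3*B + B)/3 = (4*B)/3 = 4*B/3)
L(G, E) = 9 (L(G, E) = 9 - 0/G = 9 - 1*0 = 9 + 0 = 9)
(-78 - 25)*L(P(2, 2), 17) = (-78 - 25)*9 = -103*9 = -927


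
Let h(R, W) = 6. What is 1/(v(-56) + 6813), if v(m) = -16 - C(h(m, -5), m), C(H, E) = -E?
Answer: 1/6741 ≈ 0.00014835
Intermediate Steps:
v(m) = -16 + m (v(m) = -16 - (-1)*m = -16 + m)
1/(v(-56) + 6813) = 1/((-16 - 56) + 6813) = 1/(-72 + 6813) = 1/6741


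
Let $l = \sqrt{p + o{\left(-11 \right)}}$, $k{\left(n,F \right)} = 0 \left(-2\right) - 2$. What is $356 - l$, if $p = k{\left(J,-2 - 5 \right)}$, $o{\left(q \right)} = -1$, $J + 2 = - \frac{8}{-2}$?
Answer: $356 - i \sqrt{3} \approx 356.0 - 1.732 i$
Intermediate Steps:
$J = 2$ ($J = -2 - \frac{8}{-2} = -2 - -4 = -2 + 4 = 2$)
$k{\left(n,F \right)} = -2$ ($k{\left(n,F \right)} = 0 - 2 = -2$)
$p = -2$
$l = i \sqrt{3}$ ($l = \sqrt{-2 - 1} = \sqrt{-3} = i \sqrt{3} \approx 1.732 i$)
$356 - l = 356 - i \sqrt{3}$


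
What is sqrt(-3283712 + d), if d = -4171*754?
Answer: 9*I*sqrt(79366) ≈ 2535.5*I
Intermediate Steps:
d = -3144934
sqrt(-3283712 + d) = sqrt(-3283712 - 3144934) = sqrt(-6428646) = 9*I*sqrt(79366)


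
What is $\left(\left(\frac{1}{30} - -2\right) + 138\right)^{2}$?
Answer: $\frac{17648401}{900} \approx 19609.0$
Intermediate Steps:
$\left(\left(\frac{1}{30} - -2\right) + 138\right)^{2} = \left(\left(\frac{1}{30} + 2\right) + 138\right)^{2} = \left(\frac{61}{30} + 138\right)^{2} = \left(\frac{4201}{30}\right)^{2} = \frac{17648401}{900}$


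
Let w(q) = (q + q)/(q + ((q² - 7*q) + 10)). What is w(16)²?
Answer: 256/7225 ≈ 0.035433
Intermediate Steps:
w(q) = 2*q/(10 + q² - 6*q) (w(q) = (2*q)/(q + (10 + q² - 7*q)) = (2*q)/(10 + q² - 6*q) = 2*q/(10 + q² - 6*q))
w(16)² = (2*16/(10 + 16² - 6*16))² = (2*16/(10 + 256 - 96))² = (2*16/170)² = (2*16*(1/170))² = (16/85)² = 256/7225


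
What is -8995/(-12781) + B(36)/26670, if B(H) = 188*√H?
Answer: 42385603/56811545 ≈ 0.74607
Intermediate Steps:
-8995/(-12781) + B(36)/26670 = -8995/(-12781) + (188*√36)/26670 = -8995*(-1/12781) + (188*6)*(1/26670) = 8995/12781 + 1128*(1/26670) = 8995/12781 + 188/4445 = 42385603/56811545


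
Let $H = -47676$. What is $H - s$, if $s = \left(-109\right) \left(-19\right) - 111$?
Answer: $-49636$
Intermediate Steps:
$s = 1960$ ($s = 2071 - 111 = 1960$)
$H - s = -47676 - 1960 = -49636$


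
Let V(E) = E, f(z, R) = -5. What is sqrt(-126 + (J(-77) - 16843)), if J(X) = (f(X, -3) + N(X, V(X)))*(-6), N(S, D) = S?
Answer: I*sqrt(16477) ≈ 128.36*I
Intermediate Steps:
J(X) = 30 - 6*X (J(X) = (-5 + X)*(-6) = 30 - 6*X)
sqrt(-126 + (J(-77) - 16843)) = sqrt(-126 + ((30 - 6*(-77)) - 16843)) = sqrt(-126 + ((30 + 462) - 16843)) = sqrt(-126 + (492 - 16843)) = sqrt(-126 - 16351) = sqrt(-16477) = I*sqrt(16477)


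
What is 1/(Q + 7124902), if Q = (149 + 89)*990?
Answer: 1/7360522 ≈ 1.3586e-7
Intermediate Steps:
Q = 235620 (Q = 238*990 = 235620)
1/(Q + 7124902) = 1/(235620 + 7124902) = 1/7360522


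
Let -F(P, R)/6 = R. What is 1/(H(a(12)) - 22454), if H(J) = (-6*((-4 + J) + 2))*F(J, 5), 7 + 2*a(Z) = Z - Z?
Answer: -1/23444 ≈ -4.2655e-5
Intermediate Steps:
F(P, R) = -6*R
a(Z) = -7/2 (a(Z) = -7/2 + (Z - Z)/2 = -7/2 + (½)*0 = -7/2 + 0 = -7/2)
H(J) = -360 + 180*J (H(J) = (-6*((-4 + J) + 2))*(-6*5) = -6*(-2 + J)*(-30) = (12 - 6*J)*(-30) = -360 + 180*J)
1/(H(a(12)) - 22454) = 1/((-360 + 180*(-7/2)) - 22454) = 1/((-360 - 630) - 22454) = 1/(-990 - 22454) = 1/(-23444) = -1/23444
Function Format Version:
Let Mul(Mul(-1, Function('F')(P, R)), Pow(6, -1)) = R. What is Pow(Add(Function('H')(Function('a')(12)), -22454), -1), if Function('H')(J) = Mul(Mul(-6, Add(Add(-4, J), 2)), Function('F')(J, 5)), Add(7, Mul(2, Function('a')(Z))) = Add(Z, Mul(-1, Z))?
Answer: Rational(-1, 23444) ≈ -4.2655e-5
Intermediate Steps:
Function('F')(P, R) = Mul(-6, R)
Function('a')(Z) = Rational(-7, 2) (Function('a')(Z) = Add(Rational(-7, 2), Mul(Rational(1, 2), Add(Z, Mul(-1, Z)))) = Add(Rational(-7, 2), Mul(Rational(1, 2), 0)) = Add(Rational(-7, 2), 0) = Rational(-7, 2))
Function('H')(J) = Add(-360, Mul(180, J)) (Function('H')(J) = Mul(Mul(-6, Add(Add(-4, J), 2)), Mul(-6, 5)) = Mul(Mul(-6, Add(-2, J)), -30) = Mul(Add(12, Mul(-6, J)), -30) = Add(-360, Mul(180, J)))
Pow(Add(Function('H')(Function('a')(12)), -22454), -1) = Pow(Add(Add(-360, Mul(180, Rational(-7, 2))), -22454), -1) = Pow(Add(Add(-360, -630), -22454), -1) = Pow(Add(-990, -22454), -1) = Pow(-23444, -1) = Rational(-1, 23444)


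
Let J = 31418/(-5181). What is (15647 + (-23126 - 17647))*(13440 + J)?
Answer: -1748800303972/5181 ≈ -3.3754e+8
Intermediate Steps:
J = -31418/5181 (J = 31418*(-1/5181) = -31418/5181 ≈ -6.0641)
(15647 + (-23126 - 17647))*(13440 + J) = (15647 + (-23126 - 17647))*(13440 - 31418/5181) = (15647 - 40773)*(69601222/5181) = -25126*69601222/5181 = -1748800303972/5181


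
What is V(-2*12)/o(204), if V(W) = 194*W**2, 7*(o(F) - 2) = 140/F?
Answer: 5698944/107 ≈ 53261.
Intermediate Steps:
o(F) = 2 + 20/F (o(F) = 2 + (140/F)/7 = 2 + 20/F)
V(-2*12)/o(204) = (194*(-2*12)**2)/(2 + 20/204) = (194*(-24)**2)/(2 + 20*(1/204)) = (194*576)/(2 + 5/51) = 111744/(107/51) = 111744*(51/107) = 5698944/107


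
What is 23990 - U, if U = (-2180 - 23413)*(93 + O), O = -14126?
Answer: -359122579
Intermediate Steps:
U = 359146569 (U = (-2180 - 23413)*(93 - 14126) = -25593*(-14033) = 359146569)
23990 - U = 23990 - 1*359146569 = 23990 - 359146569 = -359122579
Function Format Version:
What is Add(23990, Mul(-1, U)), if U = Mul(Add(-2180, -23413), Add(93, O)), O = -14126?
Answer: -359122579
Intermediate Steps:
U = 359146569 (U = Mul(Add(-2180, -23413), Add(93, -14126)) = Mul(-25593, -14033) = 359146569)
Add(23990, Mul(-1, U)) = Add(23990, Mul(-1, 359146569)) = Add(23990, -359146569) = -359122579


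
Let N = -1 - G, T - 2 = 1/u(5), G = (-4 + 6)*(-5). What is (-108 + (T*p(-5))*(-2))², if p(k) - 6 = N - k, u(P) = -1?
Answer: 21904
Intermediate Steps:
G = -10 (G = 2*(-5) = -10)
T = 1 (T = 2 + 1/(-1) = 2 - 1 = 1)
N = 9 (N = -1 - 1*(-10) = -1 + 10 = 9)
p(k) = 15 - k (p(k) = 6 + (9 - k) = 15 - k)
(-108 + (T*p(-5))*(-2))² = (-108 + (1*(15 - 1*(-5)))*(-2))² = (-108 + (1*(15 + 5))*(-2))² = (-108 + (1*20)*(-2))² = (-108 + 20*(-2))² = (-108 - 40)² = (-148)² = 21904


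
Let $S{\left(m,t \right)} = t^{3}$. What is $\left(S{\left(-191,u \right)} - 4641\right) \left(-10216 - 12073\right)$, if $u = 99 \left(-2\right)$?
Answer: $173119398537$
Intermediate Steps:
$u = -198$
$\left(S{\left(-191,u \right)} - 4641\right) \left(-10216 - 12073\right) = \left(\left(-198\right)^{3} - 4641\right) \left(-10216 - 12073\right) = \left(-7762392 - 4641\right) \left(-22289\right) = \left(-7767033\right) \left(-22289\right) = 173119398537$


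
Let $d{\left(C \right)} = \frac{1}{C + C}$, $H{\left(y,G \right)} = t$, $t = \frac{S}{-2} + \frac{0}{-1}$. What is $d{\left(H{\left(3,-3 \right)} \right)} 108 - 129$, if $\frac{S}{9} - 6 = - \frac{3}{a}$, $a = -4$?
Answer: $- \frac{1177}{9} \approx -130.78$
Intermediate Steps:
$S = \frac{243}{4}$ ($S = 54 + 9 \left(- \frac{3}{-4}\right) = 54 + 9 \left(\left(-3\right) \left(- \frac{1}{4}\right)\right) = 54 + 9 \cdot \frac{3}{4} = 54 + \frac{27}{4} = \frac{243}{4} \approx 60.75$)
$t = - \frac{243}{8}$ ($t = \frac{243}{4 \left(-2\right)} + \frac{0}{-1} = \frac{243}{4} \left(- \frac{1}{2}\right) + 0 \left(-1\right) = - \frac{243}{8} + 0 = - \frac{243}{8} \approx -30.375$)
$H{\left(y,G \right)} = - \frac{243}{8}$
$d{\left(C \right)} = \frac{1}{2 C}$
$d{\left(H{\left(3,-3 \right)} \right)} 108 - 129 = \frac{1}{2 \left(- \frac{243}{8}\right)} 108 - 129 = \frac{1}{2} \left(- \frac{8}{243}\right) 108 - 129 = \left(- \frac{4}{243}\right) 108 - 129 = - \frac{16}{9} - 129 = - \frac{1177}{9}$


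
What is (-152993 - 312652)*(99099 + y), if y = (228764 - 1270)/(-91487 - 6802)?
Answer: -1511811812670155/32763 ≈ -4.6144e+10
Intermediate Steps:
y = -227494/98289 (y = 227494/(-98289) = 227494*(-1/98289) = -227494/98289 ≈ -2.3145)
(-152993 - 312652)*(99099 + y) = (-152993 - 312652)*(99099 - 227494/98289) = -465645*9740114117/98289 = -1511811812670155/32763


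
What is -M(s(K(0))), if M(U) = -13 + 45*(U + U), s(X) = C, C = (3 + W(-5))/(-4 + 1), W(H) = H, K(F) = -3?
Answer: -47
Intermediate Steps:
C = 2/3 (C = (3 - 5)/(-4 + 1) = -2/(-3) = -2*(-1/3) = 2/3 ≈ 0.66667)
s(X) = 2/3
M(U) = -13 + 90*U (M(U) = -13 + 45*(2*U) = -13 + 90*U)
-M(s(K(0))) = -(-13 + 90*(2/3)) = -(-13 + 60) = -1*47 = -47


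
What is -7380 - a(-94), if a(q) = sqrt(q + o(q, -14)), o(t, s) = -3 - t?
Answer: -7380 - I*sqrt(3) ≈ -7380.0 - 1.732*I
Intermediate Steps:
a(q) = I*sqrt(3) (a(q) = sqrt(q + (-3 - q)) = sqrt(-3) = I*sqrt(3))
-7380 - a(-94) = -7380 - I*sqrt(3)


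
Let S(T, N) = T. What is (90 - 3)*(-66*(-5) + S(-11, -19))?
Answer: 27753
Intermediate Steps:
(90 - 3)*(-66*(-5) + S(-11, -19)) = (90 - 3)*(-66*(-5) - 11) = 87*(330 - 11) = 87*319 = 27753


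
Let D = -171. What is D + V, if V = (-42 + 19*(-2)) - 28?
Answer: -279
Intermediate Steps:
V = -108 (V = (-42 - 38) - 28 = -80 - 28 = -108)
D + V = -171 - 108 = -279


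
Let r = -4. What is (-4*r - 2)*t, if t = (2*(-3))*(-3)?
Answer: 252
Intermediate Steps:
t = 18 (t = -6*(-3) = 18)
(-4*r - 2)*t = (-4*(-4) - 2)*18 = (16 - 2)*18 = 14*18 = 252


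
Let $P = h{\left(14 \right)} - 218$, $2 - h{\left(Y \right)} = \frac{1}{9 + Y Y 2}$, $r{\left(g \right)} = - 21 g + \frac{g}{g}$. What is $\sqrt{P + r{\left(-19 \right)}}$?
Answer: $\frac{\sqrt{29586983}}{401} \approx 13.565$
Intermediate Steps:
$r{\left(g \right)} = 1 - 21 g$ ($r{\left(g \right)} = - 21 g + 1 = 1 - 21 g$)
$h{\left(Y \right)} = 2 - \frac{1}{9 + 2 Y^{2}}$ ($h{\left(Y \right)} = 2 - \frac{1}{9 + Y Y 2} = 2 - \frac{1}{9 + Y^{2} \cdot 2} = 2 - \frac{1}{9 + 2 Y^{2}}$)
$P = - \frac{86617}{401}$ ($P = \frac{17 + 4 \cdot 14^{2}}{9 + 2 \cdot 14^{2}} - 218 = \frac{17 + 4 \cdot 196}{9 + 2 \cdot 196} - 218 = \frac{17 + 784}{9 + 392} - 218 = \frac{1}{401} \cdot 801 - 218 = \frac{801}{401} - 218 = - \frac{86617}{401} \approx -216.0$)
$\sqrt{P + r{\left(-19 \right)}} = \sqrt{- \frac{86617}{401} + \left(1 - -399\right)} = \sqrt{- \frac{86617}{401} + \left(1 + 399\right)} = \sqrt{- \frac{86617}{401} + 400} = \sqrt{\frac{73783}{401}} = \frac{\sqrt{29586983}}{401}$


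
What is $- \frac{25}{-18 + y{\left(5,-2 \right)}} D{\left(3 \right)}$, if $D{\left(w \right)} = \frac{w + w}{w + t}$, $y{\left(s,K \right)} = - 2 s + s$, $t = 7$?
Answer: $\frac{15}{23} \approx 0.65217$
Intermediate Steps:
$y{\left(s,K \right)} = - s$
$D{\left(w \right)} = \frac{2 w}{7 + w}$ ($D{\left(w \right)} = \frac{w + w}{w + 7} = \frac{2 w}{7 + w}$)
$- \frac{25}{-18 + y{\left(5,-2 \right)}} D{\left(3 \right)} = - \frac{25}{-18 - 5} \cdot 2 \cdot 3 \frac{1}{7 + 3} = - \frac{25}{-18 - 5} \cdot 2 \cdot 3 \cdot \frac{1}{10} = - \frac{25}{-23} \cdot 2 \cdot 3 \cdot \frac{1}{10} = \left(-25\right) \left(- \frac{1}{23}\right) \frac{3}{5} = \frac{25}{23} \cdot \frac{3}{5} = \frac{15}{23}$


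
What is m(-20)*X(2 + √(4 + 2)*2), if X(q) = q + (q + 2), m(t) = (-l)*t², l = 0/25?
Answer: 0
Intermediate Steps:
l = 0 (l = 0*(1/25) = 0)
m(t) = 0 (m(t) = (-1*0)*t² = 0*t² = 0)
X(q) = 2 + 2*q (X(q) = q + (2 + q) = 2 + 2*q)
m(-20)*X(2 + √(4 + 2)*2) = 0*(2 + 2*(2 + √(4 + 2)*2)) = 0*(2 + 2*(2 + √6*2)) = 0*(2 + 2*(2 + 2*√6)) = 0*(2 + (4 + 4*√6)) = 0*(6 + 4*√6) = 0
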